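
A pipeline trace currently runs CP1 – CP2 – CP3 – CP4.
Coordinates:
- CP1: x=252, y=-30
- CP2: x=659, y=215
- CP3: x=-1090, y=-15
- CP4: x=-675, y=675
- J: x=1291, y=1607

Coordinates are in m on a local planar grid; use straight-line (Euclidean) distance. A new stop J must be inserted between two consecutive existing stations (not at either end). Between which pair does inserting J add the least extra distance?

between CP2 and CP3

Added distance for inserting J between each consecutive pair:
CP1–CP2: 2992.6 m
CP2–CP3: 2645.7 m
CP3–CP4: 4251.5 m
Smallest added distance is 2645.7 m, inserting between CP2 and CP3.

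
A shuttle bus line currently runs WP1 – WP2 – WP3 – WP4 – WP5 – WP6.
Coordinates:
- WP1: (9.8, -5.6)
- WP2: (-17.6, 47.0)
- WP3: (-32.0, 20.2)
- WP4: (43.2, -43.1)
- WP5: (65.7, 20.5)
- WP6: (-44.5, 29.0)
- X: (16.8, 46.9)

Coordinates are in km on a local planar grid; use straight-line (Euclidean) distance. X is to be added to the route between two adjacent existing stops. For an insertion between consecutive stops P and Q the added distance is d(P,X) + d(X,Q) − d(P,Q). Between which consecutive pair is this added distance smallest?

between WP5 and WP6

Added distance for inserting X between each consecutive pair:
WP1–WP2: 28.1 km
WP2–WP3: 59.6 km
WP3–WP4: 51.1 km
WP4–WP5: 81.9 km
WP5–WP6: 8.9 km
Smallest added distance is 8.9 km, inserting between WP5 and WP6.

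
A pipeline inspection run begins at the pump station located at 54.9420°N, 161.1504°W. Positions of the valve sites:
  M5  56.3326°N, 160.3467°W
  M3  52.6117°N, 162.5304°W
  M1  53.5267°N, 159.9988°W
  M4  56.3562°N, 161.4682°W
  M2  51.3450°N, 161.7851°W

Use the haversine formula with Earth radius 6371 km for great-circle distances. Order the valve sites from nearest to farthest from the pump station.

M4, M5, M1, M3, M2

Distances from the pump station:
M4 56.3562°N, 161.4682°W: 158.5 km
M5 56.3326°N, 160.3467°W: 162.6 km
M1 53.5267°N, 159.9988°W: 174.3 km
M3 52.6117°N, 162.5304°W: 274.5 km
M2 51.3450°N, 161.7851°W: 402.2 km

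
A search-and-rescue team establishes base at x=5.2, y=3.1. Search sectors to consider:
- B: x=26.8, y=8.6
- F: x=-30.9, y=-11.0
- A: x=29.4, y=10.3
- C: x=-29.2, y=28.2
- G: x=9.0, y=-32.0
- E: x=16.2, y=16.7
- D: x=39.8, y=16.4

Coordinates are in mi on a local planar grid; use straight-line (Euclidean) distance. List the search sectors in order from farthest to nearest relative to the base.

C, F, D, G, A, B, E

Distances from the base:
C x=-29.2, y=28.2: 42.6 mi
F x=-30.9, y=-11.0: 38.8 mi
D x=39.8, y=16.4: 37.1 mi
G x=9.0, y=-32.0: 35.3 mi
A x=29.4, y=10.3: 25.2 mi
B x=26.8, y=8.6: 22.3 mi
E x=16.2, y=16.7: 17.5 mi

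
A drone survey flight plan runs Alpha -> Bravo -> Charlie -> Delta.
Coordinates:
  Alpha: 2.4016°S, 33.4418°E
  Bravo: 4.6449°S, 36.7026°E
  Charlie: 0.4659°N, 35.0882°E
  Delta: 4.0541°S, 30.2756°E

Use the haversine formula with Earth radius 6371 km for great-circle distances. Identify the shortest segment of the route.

Alpha–Bravo

Leg distances:
Alpha→Bravo: 439.5 km
Bravo→Charlie: 595.9 km
Charlie→Delta: 733.9 km
The shortest leg is Alpha–Bravo at 439.5 km.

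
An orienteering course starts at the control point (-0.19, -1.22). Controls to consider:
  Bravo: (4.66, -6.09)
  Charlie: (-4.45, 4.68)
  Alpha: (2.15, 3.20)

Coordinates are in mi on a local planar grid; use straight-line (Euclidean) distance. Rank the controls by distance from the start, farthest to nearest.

Charlie, Bravo, Alpha

Distance from the start at (-0.19, -1.22) to each:
Charlie (-4.45, 4.68): 7.3 mi
Bravo (4.66, -6.09): 6.9 mi
Alpha (2.15, 3.20): 5.0 mi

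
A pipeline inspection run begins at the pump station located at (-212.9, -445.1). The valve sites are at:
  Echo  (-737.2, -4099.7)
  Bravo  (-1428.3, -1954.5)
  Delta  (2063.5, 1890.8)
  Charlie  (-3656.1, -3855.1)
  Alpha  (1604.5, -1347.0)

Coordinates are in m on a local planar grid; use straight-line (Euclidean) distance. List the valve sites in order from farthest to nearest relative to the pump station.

Charlie, Echo, Delta, Alpha, Bravo

Computing each straight-line distance from (-212.9, -445.1):
Charlie (-3656.1, -3855.1): 4846.0 m
Echo (-737.2, -4099.7): 3692.0 m
Delta (2063.5, 1890.8): 3261.7 m
Alpha (1604.5, -1347.0): 2028.9 m
Bravo (-1428.3, -1954.5): 1937.9 m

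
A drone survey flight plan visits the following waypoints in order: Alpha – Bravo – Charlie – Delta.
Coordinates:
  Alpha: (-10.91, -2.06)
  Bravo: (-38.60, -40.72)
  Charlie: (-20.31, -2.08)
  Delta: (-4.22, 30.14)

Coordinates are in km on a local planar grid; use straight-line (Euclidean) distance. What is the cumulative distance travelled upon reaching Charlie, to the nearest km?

90 km

Leg distances:
Alpha→Bravo: 47.6 km  (cumulative 47.6 km)
Bravo→Charlie: 42.8 km  (cumulative 90.3 km)
Cumulative distance at Charlie ≈ 90 km.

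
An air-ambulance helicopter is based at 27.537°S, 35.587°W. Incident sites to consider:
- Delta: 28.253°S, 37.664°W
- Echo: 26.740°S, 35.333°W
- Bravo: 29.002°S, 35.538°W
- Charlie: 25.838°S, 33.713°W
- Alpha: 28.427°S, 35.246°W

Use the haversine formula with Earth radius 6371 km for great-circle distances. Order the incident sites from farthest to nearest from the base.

Charlie, Delta, Bravo, Alpha, Echo

Distance from the base at 27.537°S, 35.587°W to each:
Charlie 25.838°S, 33.713°W: 265.2 km
Delta 28.253°S, 37.664°W: 219.1 km
Bravo 29.002°S, 35.538°W: 163.0 km
Alpha 28.427°S, 35.246°W: 104.5 km
Echo 26.740°S, 35.333°W: 92.1 km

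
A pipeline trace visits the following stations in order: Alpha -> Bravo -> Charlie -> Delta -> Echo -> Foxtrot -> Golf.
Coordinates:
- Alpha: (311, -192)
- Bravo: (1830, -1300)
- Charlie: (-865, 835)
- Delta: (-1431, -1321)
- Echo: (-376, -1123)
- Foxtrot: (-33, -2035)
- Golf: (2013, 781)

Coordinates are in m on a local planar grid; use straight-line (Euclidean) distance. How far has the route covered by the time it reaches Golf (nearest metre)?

13076 m

Leg distances:
Alpha→Bravo: 1880.2 m  (cumulative 1880.2 m)
Bravo→Charlie: 3438.2 m  (cumulative 5318.4 m)
Charlie→Delta: 2229.1 m  (cumulative 7547.4 m)
Delta→Echo: 1073.4 m  (cumulative 8620.8 m)
Echo→Foxtrot: 974.4 m  (cumulative 9595.2 m)
Foxtrot→Golf: 3480.8 m  (cumulative 13076.0 m)
Cumulative distance at Golf ≈ 13076 m.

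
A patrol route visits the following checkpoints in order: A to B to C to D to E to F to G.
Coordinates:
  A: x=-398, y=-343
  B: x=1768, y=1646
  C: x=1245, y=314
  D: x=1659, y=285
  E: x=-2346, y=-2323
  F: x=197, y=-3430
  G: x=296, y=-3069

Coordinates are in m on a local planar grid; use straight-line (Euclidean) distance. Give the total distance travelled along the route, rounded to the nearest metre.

Leg distances:
A→B: 2940.7 m  (cumulative 2940.7 m)
B→C: 1431.0 m  (cumulative 4371.7 m)
C→D: 415.0 m  (cumulative 4786.7 m)
D→E: 4779.3 m  (cumulative 9566.0 m)
E→F: 2773.5 m  (cumulative 12339.5 m)
F→G: 374.3 m  (cumulative 12713.8 m)
Total route length ≈ 12714 m.

12714 m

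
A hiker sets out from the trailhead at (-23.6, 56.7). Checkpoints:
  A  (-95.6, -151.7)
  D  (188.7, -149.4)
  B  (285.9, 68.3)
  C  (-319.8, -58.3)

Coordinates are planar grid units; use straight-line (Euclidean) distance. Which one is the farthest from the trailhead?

Distance to each, sorted:
C: 317.7
B: 309.7
D: 295.9
A: 220.5
The farthest is C at 317.7.

C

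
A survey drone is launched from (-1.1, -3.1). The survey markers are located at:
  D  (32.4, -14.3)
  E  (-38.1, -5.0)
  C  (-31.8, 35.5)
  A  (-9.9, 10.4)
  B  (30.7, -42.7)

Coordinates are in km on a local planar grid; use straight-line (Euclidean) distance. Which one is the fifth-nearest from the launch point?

B

Distances from the launch point ((-1.1, -3.1)):
A: 16.1 km
D: 35.3 km
E: 37.0 km
C: 49.3 km
B: 50.8 km
The fifth-nearest is B at 50.8 km.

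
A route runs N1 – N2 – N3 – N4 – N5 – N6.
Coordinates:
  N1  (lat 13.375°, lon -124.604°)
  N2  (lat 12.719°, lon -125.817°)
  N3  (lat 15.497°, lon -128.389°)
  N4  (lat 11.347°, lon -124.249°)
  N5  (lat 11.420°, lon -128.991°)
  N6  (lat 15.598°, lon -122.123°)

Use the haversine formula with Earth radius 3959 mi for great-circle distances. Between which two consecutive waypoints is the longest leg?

Leg distances:
N1→N2: 93.4 mi
N2→N3: 258.0 mi
N3→N4: 399.5 mi
N4→N5: 321.3 mi
N5→N6: 544.2 mi
The longest leg is N5–N6 at 544.2 mi.

N5–N6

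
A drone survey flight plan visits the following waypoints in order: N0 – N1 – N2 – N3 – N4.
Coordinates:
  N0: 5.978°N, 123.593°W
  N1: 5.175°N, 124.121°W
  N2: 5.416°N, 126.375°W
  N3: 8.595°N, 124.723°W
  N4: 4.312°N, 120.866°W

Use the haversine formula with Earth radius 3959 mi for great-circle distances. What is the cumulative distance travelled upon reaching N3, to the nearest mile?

469 mi

Leg distances:
N0→N1: 66.3 mi  (cumulative 66.3 mi)
N1→N2: 156.0 mi  (cumulative 222.3 mi)
N2→N3: 247.2 mi  (cumulative 469.4 mi)
Cumulative distance at N3 ≈ 469 mi.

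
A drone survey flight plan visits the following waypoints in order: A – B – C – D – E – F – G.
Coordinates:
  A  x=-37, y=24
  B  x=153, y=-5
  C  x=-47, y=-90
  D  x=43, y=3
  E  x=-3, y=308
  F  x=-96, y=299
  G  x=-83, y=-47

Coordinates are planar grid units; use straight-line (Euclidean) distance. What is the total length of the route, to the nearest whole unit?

1287

Leg distances:
A→B: 192.2  (cumulative 192.2)
B→C: 217.3  (cumulative 409.5)
C→D: 129.4  (cumulative 538.9)
D→E: 308.4  (cumulative 847.4)
E→F: 93.4  (cumulative 940.8)
F→G: 346.2  (cumulative 1287.1)
Total route length ≈ 1287.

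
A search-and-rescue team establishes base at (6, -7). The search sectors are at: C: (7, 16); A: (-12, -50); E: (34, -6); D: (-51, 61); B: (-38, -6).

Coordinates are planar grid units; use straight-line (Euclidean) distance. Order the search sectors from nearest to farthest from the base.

Computing each straight-line distance from (6, -7):
C (7, 16): 23.0
E (34, -6): 28.0
B (-38, -6): 44.0
A (-12, -50): 46.6
D (-51, 61): 88.7

C, E, B, A, D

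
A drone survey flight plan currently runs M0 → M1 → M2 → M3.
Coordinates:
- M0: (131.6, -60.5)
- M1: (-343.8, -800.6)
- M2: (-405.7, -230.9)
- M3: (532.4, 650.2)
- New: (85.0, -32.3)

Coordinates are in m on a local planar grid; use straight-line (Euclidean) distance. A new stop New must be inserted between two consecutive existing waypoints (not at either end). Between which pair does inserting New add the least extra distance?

between M0 and M1

Added distance for inserting New between each consecutive pair:
M0–M1: 54.7 m
M1–M2: 836.2 m
M2–M3: 58.4 m
Smallest added distance is 54.7 m, inserting between M0 and M1.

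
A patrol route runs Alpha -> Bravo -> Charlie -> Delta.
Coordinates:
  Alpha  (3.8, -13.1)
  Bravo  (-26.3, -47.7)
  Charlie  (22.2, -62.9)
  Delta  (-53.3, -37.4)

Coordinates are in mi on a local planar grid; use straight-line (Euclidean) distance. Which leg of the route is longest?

Leg distances:
Alpha→Bravo: 45.9 mi
Bravo→Charlie: 50.8 mi
Charlie→Delta: 79.7 mi
The longest leg is Charlie–Delta at 79.7 mi.

Charlie–Delta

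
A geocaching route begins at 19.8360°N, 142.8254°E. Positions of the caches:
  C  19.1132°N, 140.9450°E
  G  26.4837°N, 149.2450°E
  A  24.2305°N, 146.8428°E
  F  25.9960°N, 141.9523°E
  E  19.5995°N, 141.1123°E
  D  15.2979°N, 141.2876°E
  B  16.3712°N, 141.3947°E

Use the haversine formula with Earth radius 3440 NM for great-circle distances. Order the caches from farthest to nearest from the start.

Distances from the start:
G 26.4837°N, 149.2450°E: 533.5 NM
F 25.9960°N, 141.9523°E: 373.0 NM
A 24.2305°N, 146.8428°E: 345.8 NM
D 15.2979°N, 141.2876°E: 286.3 NM
B 16.3712°N, 141.3947°E: 223.5 NM
C 19.1132°N, 140.9450°E: 114.9 NM
E 19.5995°N, 141.1123°E: 97.9 NM

G, F, A, D, B, C, E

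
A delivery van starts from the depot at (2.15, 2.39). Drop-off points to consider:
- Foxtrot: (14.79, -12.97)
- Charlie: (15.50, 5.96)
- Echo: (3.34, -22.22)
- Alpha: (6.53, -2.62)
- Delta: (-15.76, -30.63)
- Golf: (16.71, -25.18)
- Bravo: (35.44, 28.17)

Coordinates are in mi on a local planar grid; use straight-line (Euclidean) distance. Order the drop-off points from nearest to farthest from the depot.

Distances from the depot:
Alpha (6.53, -2.62): 6.7 mi
Charlie (15.50, 5.96): 13.8 mi
Foxtrot (14.79, -12.97): 19.9 mi
Echo (3.34, -22.22): 24.6 mi
Golf (16.71, -25.18): 31.2 mi
Delta (-15.76, -30.63): 37.6 mi
Bravo (35.44, 28.17): 42.1 mi

Alpha, Charlie, Foxtrot, Echo, Golf, Delta, Bravo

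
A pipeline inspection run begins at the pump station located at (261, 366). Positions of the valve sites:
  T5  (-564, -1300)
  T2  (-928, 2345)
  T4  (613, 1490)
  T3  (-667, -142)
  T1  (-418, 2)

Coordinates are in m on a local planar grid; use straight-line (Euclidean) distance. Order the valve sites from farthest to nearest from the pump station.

Distances from the pump station:
T2 (-928, 2345): 2308.7 m
T5 (-564, -1300): 1859.1 m
T4 (613, 1490): 1177.8 m
T3 (-667, -142): 1057.9 m
T1 (-418, 2): 770.4 m

T2, T5, T4, T3, T1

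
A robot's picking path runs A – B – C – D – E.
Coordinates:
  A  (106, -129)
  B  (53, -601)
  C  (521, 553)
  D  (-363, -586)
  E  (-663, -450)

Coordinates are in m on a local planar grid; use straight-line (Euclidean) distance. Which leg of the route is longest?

C–D

Leg distances:
A→B: 475.0 m
B→C: 1245.3 m
C→D: 1441.8 m
D→E: 329.4 m
The longest leg is C–D at 1441.8 m.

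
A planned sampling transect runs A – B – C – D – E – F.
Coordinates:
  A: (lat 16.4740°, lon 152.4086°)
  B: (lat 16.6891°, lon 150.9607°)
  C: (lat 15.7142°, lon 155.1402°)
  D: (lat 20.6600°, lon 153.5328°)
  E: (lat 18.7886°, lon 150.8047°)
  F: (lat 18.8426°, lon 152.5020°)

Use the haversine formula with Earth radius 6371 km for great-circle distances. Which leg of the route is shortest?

A–B

Leg distances:
A→B: 156.1 km
B→C: 459.2 km
C→D: 575.5 km
D→E: 353.3 km
E→F: 178.7 km
The shortest leg is A–B at 156.1 km.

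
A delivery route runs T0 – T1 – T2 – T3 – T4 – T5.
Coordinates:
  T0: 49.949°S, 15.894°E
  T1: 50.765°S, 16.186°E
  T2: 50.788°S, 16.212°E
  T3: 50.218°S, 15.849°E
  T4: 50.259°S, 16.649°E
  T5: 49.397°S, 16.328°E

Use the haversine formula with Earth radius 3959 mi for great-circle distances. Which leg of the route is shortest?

Leg distances:
T0→T1: 57.8 mi
T1→T2: 2.0 mi
T2→T3: 42.5 mi
T3→T4: 35.5 mi
T4→T5: 61.3 mi
The shortest leg is T1–T2 at 2.0 mi.

T1–T2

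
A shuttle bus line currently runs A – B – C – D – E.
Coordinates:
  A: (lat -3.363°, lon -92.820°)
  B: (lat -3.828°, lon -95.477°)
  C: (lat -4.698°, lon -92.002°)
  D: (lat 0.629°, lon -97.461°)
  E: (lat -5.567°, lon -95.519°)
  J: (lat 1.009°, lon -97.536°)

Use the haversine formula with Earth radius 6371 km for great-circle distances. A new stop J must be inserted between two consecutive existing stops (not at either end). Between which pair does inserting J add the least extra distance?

Added distance for inserting J between each consecutive pair:
A–B: 1000.0 km
B–C: 1070.8 km
C–D: 78.9 km
D–E: 85.9 km
Smallest added distance is 78.9 km, inserting between C and D.

between C and D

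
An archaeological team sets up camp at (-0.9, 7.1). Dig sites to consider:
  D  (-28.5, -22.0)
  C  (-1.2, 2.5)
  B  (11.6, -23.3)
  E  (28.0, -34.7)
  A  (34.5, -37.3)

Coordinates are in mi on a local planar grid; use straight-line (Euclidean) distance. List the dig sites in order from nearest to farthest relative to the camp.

C, B, D, E, A

Distances from the camp:
C (-1.2, 2.5): 4.6 mi
B (11.6, -23.3): 32.9 mi
D (-28.5, -22.0): 40.1 mi
E (28.0, -34.7): 50.8 mi
A (34.5, -37.3): 56.8 mi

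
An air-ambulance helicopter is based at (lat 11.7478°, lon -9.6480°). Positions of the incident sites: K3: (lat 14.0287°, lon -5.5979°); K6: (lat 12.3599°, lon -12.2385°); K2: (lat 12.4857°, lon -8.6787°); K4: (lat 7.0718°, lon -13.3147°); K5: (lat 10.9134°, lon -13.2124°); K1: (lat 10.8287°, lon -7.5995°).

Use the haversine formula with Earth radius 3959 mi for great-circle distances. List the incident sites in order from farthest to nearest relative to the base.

K4, K3, K5, K6, K1, K2

Distance from the base at (lat 11.7478°, lon -9.6480°) to each:
K4 (lat 7.0718°, lon -13.3147°): 408.4 mi
K3 (lat 14.0287°, lon -5.5979°): 315.0 mi
K5 (lat 10.9134°, lon -13.2124°): 248.3 mi
K6 (lat 12.3599°, lon -12.2385°): 180.1 mi
K1 (lat 10.8287°, lon -7.5995°): 152.6 mi
K2 (lat 12.4857°, lon -8.6787°): 83.0 mi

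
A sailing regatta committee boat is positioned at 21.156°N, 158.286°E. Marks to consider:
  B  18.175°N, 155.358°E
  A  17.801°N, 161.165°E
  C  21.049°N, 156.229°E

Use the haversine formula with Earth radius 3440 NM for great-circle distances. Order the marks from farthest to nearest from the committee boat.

A, B, C

Distances from the committee boat:
A 17.801°N, 161.165°E: 259.1 NM
B 18.175°N, 155.358°E: 243.8 NM
C 21.049°N, 156.229°E: 115.4 NM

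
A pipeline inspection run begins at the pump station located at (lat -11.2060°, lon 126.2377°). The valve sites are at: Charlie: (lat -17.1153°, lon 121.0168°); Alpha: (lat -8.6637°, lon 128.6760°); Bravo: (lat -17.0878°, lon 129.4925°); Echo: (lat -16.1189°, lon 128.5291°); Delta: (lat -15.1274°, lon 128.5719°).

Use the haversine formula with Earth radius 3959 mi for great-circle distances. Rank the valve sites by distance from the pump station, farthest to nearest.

Charlie, Bravo, Echo, Delta, Alpha

Computing each great-circle distance from (lat -11.2060°, lon 126.2377°):
Charlie (lat -17.1153°, lon 121.0168°): 537.5 mi
Bravo (lat -17.0878°, lon 129.4925°): 461.2 mi
Echo (lat -16.1189°, lon 128.5291°): 372.7 mi
Delta (lat -15.1274°, lon 128.5719°): 313.2 mi
Alpha (lat -8.6637°, lon 128.6760°): 241.6 mi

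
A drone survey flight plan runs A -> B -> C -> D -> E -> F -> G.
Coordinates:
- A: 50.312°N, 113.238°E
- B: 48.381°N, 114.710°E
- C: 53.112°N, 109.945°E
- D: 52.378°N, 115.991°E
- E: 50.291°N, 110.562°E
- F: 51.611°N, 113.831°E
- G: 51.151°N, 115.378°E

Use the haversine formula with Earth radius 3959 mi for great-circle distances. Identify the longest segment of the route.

B–C

Leg distances:
A→B: 149.0 mi
B→C: 387.4 mi
C→D: 257.9 mi
D→E: 275.1 mi
E→F: 169.0 mi
F→G: 73.9 mi
The longest leg is B–C at 387.4 mi.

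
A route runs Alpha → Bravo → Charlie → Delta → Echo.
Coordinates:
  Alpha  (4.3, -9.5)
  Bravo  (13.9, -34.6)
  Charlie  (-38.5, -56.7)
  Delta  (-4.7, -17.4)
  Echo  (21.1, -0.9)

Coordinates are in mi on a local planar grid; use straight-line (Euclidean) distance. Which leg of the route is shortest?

Leg distances:
Alpha→Bravo: 26.9 mi
Bravo→Charlie: 56.9 mi
Charlie→Delta: 51.8 mi
Delta→Echo: 30.6 mi
The shortest leg is Alpha–Bravo at 26.9 mi.

Alpha–Bravo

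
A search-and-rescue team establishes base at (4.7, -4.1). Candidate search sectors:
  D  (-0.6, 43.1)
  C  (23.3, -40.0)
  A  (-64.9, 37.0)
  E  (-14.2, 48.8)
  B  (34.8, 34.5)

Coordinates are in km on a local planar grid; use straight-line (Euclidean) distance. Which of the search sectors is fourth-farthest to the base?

D

Distance to each, sorted:
A: 80.8 km
E: 56.2 km
B: 48.9 km
D: 47.5 km
C: 40.4 km
The fourth-farthest is D at 47.5 km.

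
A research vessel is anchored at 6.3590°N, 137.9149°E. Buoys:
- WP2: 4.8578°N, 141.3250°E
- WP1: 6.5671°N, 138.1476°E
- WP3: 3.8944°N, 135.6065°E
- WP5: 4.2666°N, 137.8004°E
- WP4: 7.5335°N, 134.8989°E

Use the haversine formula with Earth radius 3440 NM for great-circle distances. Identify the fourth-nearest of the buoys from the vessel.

WP3

Distances from the vessel (6.3590°N, 137.9149°E):
WP1: 18.7 NM
WP5: 125.8 NM
WP4: 193.1 NM
WP3: 202.4 NM
WP2: 222.8 NM
The fourth-nearest is WP3 at 202.4 NM.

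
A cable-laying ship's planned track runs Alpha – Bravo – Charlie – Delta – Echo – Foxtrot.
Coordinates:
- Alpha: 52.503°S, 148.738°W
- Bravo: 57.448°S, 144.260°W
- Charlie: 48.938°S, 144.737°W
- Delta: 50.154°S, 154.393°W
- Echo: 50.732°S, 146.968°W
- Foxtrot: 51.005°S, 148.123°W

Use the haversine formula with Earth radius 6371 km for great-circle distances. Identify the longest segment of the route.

Leg distances:
Alpha→Bravo: 619.4 km
Bravo→Charlie: 946.8 km
Charlie→Delta: 709.1 km
Delta→Echo: 529.5 km
Echo→Foxtrot: 86.5 km
The longest leg is Bravo–Charlie at 946.8 km.

Bravo–Charlie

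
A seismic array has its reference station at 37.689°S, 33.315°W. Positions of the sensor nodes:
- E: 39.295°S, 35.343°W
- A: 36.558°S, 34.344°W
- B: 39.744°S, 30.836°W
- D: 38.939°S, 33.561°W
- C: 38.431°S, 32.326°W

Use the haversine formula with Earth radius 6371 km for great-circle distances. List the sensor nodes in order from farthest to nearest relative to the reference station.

Distance from the reference station at 37.689°S, 33.315°W to each:
B 39.744°S, 30.836°W: 313.8 km
E 39.295°S, 35.343°W: 251.1 km
A 36.558°S, 34.344°W: 155.4 km
D 38.939°S, 33.561°W: 140.6 km
C 38.431°S, 32.326°W: 119.6 km

B, E, A, D, C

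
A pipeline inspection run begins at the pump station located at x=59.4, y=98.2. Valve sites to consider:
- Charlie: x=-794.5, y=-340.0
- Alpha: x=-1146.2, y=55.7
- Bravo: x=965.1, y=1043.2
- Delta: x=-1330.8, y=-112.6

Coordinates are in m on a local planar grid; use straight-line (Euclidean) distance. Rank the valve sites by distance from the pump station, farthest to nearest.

Distances from the pump station:
Delta x=-1330.8, y=-112.6: 1406.1 m
Bravo x=965.1, y=1043.2: 1308.9 m
Alpha x=-1146.2, y=55.7: 1206.3 m
Charlie x=-794.5, y=-340.0: 959.8 m

Delta, Bravo, Alpha, Charlie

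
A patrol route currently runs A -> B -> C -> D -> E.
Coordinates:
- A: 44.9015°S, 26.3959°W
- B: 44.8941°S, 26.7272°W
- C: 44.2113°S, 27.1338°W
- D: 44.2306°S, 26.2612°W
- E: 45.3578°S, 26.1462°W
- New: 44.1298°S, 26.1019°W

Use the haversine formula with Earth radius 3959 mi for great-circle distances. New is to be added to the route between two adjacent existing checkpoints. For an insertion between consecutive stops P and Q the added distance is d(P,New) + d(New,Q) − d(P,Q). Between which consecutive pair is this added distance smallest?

between D and E

Added distance for inserting New between each consecutive pair:
A–B: 100.2 mi
B–C: 61.3 mi
C–D: 18.7 mi
D–E: 17.3 mi
Smallest added distance is 17.3 mi, inserting between D and E.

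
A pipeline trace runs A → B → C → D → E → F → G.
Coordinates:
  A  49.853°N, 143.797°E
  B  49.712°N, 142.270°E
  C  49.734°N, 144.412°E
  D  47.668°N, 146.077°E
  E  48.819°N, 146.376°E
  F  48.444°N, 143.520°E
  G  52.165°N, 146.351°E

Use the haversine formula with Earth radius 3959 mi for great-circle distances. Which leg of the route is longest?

F–G

Leg distances:
A→B: 68.8 mi
B→C: 95.7 mi
C→D: 161.7 mi
D→E: 80.7 mi
E→F: 133.0 mi
F→G: 285.8 mi
The longest leg is F–G at 285.8 mi.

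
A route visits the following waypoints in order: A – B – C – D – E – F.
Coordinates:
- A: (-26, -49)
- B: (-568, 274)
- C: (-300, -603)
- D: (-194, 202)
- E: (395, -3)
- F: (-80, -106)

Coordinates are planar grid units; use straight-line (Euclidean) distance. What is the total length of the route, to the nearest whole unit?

3470

Leg distances:
A→B: 630.9  (cumulative 630.9)
B→C: 917.0  (cumulative 1548.0)
C→D: 811.9  (cumulative 2359.9)
D→E: 623.7  (cumulative 2983.6)
E→F: 486.0  (cumulative 3469.6)
Total route length ≈ 3470.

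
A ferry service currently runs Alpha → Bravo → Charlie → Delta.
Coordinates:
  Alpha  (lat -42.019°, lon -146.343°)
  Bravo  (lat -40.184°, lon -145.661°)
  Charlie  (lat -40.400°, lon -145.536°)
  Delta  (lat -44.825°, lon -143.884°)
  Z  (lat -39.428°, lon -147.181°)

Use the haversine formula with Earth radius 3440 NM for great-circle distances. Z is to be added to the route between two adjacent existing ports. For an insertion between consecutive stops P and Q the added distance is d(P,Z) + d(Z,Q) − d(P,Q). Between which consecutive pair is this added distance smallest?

between Alpha and Bravo

Added distance for inserting Z between each consecutive pair:
Alpha–Bravo: 129.3 NM
Bravo–Charlie: 165.0 NM
Charlie–Delta: 175.8 NM
Smallest added distance is 129.3 NM, inserting between Alpha and Bravo.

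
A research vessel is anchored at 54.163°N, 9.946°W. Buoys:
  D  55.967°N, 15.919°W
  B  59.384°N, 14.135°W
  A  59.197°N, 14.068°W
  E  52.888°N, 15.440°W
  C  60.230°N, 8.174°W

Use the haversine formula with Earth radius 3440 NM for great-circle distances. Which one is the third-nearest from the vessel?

A

Distances from the vessel (54.163°N, 9.946°W):
E: 210.4 NM
D: 232.1 NM
A: 331.3 NM
B: 342.3 NM
C: 368.8 NM
The third-nearest is A at 331.3 NM.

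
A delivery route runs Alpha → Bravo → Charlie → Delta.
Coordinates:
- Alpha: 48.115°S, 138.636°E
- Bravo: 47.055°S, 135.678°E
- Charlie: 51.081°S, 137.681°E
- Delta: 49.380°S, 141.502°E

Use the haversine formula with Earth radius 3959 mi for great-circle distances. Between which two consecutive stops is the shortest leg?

Alpha–Bravo

Leg distances:
Alpha→Bravo: 156.1 mi
Bravo→Charlie: 292.6 mi
Charlie→Delta: 205.7 mi
The shortest leg is Alpha–Bravo at 156.1 mi.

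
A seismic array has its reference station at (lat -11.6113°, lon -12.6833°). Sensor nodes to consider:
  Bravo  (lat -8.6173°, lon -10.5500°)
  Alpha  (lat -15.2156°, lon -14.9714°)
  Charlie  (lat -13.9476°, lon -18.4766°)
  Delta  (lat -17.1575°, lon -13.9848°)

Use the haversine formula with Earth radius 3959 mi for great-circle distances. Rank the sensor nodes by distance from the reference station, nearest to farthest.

Computing each great-circle distance from (lat -11.6113°, lon -12.6833°):
Bravo (lat -8.6173°, lon -10.5500°): 252.7 mi
Alpha (lat -15.2156°, lon -14.9714°): 292.7 mi
Delta (lat -17.1575°, lon -13.9848°): 393.0 mi
Charlie (lat -13.9476°, lon -18.4766°): 422.4 mi

Bravo, Alpha, Delta, Charlie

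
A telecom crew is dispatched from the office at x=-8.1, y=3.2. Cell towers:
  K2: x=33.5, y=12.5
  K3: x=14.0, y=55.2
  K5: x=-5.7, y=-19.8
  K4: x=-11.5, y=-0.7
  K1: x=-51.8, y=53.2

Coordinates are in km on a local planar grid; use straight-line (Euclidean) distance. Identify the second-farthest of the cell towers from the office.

Distances from the office (x=-8.1, y=3.2):
K1: 66.4 km
K3: 56.5 km
K2: 42.6 km
K5: 23.1 km
K4: 5.2 km
The second-farthest is K3 at 56.5 km.

K3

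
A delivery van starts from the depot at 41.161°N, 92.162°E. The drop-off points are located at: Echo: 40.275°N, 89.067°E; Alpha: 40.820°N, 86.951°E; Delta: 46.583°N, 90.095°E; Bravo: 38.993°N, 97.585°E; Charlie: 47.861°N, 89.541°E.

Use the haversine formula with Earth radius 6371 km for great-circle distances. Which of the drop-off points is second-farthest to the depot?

Delta

Distances from the depot (41.161°N, 92.162°E):
Charlie: 773.3 km
Delta: 625.2 km
Bravo: 520.5 km
Alpha: 438.9 km
Echo: 278.8 km
The second-farthest is Delta at 625.2 km.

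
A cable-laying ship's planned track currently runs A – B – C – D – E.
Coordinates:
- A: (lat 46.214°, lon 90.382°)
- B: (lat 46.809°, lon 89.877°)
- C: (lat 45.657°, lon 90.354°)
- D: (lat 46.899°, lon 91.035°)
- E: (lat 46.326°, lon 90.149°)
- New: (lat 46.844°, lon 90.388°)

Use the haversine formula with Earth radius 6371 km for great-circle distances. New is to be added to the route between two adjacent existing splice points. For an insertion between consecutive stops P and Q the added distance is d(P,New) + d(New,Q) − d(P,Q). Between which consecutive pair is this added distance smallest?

Added distance for inserting New between each consecutive pair:
A–B: 32.5 km
B–C: 37.8 km
C–D: 33.9 km
D–E: 17.0 km
Smallest added distance is 17.0 km, inserting between D and E.

between D and E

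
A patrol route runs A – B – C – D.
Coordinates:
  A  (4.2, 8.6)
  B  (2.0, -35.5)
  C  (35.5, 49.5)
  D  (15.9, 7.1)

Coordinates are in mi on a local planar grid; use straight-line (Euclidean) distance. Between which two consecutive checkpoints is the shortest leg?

Leg distances:
A→B: 44.2 mi
B→C: 91.4 mi
C→D: 46.7 mi
The shortest leg is A–B at 44.2 mi.

A–B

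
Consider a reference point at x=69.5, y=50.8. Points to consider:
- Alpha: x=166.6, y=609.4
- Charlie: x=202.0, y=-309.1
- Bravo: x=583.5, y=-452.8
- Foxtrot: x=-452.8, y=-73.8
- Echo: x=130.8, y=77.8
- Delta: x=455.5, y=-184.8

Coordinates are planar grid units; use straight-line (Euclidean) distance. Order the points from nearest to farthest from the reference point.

Echo, Charlie, Delta, Foxtrot, Alpha, Bravo

Distance from the reference point at x=69.5, y=50.8 to each:
Echo x=130.8, y=77.8: 67.0
Charlie x=202.0, y=-309.1: 383.5
Delta x=455.5, y=-184.8: 452.2
Foxtrot x=-452.8, y=-73.8: 537.0
Alpha x=166.6, y=609.4: 567.0
Bravo x=583.5, y=-452.8: 719.6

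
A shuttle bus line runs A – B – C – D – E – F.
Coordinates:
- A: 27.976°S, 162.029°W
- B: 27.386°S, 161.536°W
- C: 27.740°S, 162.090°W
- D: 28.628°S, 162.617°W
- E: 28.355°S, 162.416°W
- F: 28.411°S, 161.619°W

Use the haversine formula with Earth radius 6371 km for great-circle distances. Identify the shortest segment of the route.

Leg distances:
A→B: 81.6 km
B→C: 67.3 km
C→D: 111.4 km
D→E: 36.2 km
E→F: 78.2 km
The shortest leg is D–E at 36.2 km.

D–E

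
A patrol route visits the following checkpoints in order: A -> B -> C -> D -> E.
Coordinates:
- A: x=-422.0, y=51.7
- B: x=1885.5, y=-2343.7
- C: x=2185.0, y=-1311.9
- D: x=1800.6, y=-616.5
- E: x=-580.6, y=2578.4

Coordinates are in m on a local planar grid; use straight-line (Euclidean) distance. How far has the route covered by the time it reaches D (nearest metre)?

5195 m

Leg distances:
A→B: 3326.0 m  (cumulative 3326.0 m)
B→C: 1074.4 m  (cumulative 4400.4 m)
C→D: 794.6 m  (cumulative 5195.0 m)
Cumulative distance at D ≈ 5195 m.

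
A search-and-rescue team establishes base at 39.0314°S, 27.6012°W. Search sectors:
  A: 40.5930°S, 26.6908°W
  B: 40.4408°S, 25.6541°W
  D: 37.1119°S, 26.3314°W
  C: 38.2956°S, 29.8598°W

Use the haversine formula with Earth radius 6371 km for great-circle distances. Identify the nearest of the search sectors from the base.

Distance to each, sorted:
A: 190.3 km
C: 212.5 km
B: 228.6 km
D: 240.6 km
The nearest is A at 190.3 km.

A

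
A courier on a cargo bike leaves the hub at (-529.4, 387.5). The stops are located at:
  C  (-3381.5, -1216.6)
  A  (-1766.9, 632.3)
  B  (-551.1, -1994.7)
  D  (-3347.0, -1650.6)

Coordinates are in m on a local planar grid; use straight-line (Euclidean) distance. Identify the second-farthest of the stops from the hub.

C

Distances from the hub ((-529.4, 387.5)):
D: 3477.5 m
C: 3272.2 m
B: 2382.3 m
A: 1261.5 m
The second-farthest is C at 3272.2 m.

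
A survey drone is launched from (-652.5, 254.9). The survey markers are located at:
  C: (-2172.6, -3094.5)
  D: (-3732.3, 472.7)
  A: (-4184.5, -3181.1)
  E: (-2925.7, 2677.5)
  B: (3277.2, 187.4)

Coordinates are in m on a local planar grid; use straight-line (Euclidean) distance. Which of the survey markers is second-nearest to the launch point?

Distances from the launch point ((-652.5, 254.9)):
D: 3087.5 m
E: 3322.1 m
C: 3678.2 m
B: 3930.3 m
A: 4927.6 m
The second-nearest is E at 3322.1 m.

E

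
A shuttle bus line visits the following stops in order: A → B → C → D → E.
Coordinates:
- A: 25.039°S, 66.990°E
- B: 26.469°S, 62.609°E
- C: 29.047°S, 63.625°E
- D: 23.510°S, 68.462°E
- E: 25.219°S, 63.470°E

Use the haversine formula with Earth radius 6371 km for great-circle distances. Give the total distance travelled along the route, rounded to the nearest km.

2092 km

Leg distances:
A→B: 466.6 km  (cumulative 466.6 km)
B→C: 303.6 km  (cumulative 770.2 km)
C→D: 781.9 km  (cumulative 1552.1 km)
D→E: 540.1 km  (cumulative 2092.2 km)
Total route length ≈ 2092 km.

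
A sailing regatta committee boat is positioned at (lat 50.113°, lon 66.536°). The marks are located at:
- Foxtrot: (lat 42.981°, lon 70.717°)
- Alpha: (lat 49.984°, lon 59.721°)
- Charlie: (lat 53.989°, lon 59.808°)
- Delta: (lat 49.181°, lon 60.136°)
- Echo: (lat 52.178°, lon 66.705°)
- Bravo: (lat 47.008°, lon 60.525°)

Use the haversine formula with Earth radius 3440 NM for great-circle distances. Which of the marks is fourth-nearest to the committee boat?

Bravo

Distances from the committee boat ((lat 50.113°, lon 66.536°)):
Echo: 124.1 NM
Delta: 254.9 NM
Alpha: 262.8 NM
Bravo: 302.8 NM
Charlie: 340.1 NM
Foxtrot: 461.5 NM
The fourth-nearest is Bravo at 302.8 NM.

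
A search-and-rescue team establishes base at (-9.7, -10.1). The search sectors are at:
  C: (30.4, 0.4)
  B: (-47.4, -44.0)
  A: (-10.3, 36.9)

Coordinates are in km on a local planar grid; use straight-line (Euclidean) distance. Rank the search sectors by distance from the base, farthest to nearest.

Computing each straight-line distance from (-9.7, -10.1):
B (-47.4, -44.0): 50.7 km
A (-10.3, 36.9): 47.0 km
C (30.4, 0.4): 41.5 km

B, A, C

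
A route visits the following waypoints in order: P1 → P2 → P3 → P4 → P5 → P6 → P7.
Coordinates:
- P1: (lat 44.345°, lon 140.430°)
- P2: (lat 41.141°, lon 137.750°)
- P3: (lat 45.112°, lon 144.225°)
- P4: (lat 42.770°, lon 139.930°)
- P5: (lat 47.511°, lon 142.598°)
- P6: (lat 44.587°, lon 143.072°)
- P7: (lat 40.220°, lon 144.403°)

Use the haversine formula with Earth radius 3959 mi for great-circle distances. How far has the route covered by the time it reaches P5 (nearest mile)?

1306 mi

Leg distances:
P1→P2: 259.8 mi  (cumulative 259.8 mi)
P2→P3: 426.3 mi  (cumulative 686.1 mi)
P3→P4: 268.0 mi  (cumulative 954.0 mi)
P4→P5: 352.4 mi  (cumulative 1306.4 mi)
Cumulative distance at P5 ≈ 1306 mi.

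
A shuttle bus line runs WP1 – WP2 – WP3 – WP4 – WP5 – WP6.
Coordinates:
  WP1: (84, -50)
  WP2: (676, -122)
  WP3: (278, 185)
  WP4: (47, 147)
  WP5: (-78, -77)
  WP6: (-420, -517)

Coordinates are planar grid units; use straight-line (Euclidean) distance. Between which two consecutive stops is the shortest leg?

WP3–WP4

Leg distances:
WP1→WP2: 596.4
WP2→WP3: 502.6
WP3→WP4: 234.1
WP4→WP5: 256.5
WP5→WP6: 557.3
The shortest leg is WP3–WP4 at 234.1.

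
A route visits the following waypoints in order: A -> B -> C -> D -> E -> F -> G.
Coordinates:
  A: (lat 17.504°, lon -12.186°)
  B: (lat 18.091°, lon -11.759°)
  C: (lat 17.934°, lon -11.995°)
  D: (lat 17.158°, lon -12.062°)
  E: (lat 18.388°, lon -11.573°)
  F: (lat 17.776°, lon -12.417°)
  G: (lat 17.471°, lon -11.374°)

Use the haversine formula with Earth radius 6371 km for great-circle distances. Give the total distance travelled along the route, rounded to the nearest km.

570 km

Leg distances:
A→B: 79.4 km  (cumulative 79.4 km)
B→C: 30.5 km  (cumulative 109.9 km)
C→D: 86.6 km  (cumulative 196.4 km)
D→E: 146.2 km  (cumulative 342.7 km)
E→F: 112.2 km  (cumulative 454.9 km)
F→G: 115.6 km  (cumulative 570.5 km)
Total route length ≈ 570 km.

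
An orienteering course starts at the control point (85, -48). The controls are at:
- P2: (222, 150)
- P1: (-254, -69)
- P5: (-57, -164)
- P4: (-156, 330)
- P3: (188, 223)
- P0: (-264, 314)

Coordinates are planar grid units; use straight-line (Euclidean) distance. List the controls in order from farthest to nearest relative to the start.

Computing each straight-line distance from (85, -48):
P0 (-264, 314): 502.8
P4 (-156, 330): 448.3
P1 (-254, -69): 339.6
P3 (188, 223): 289.9
P2 (222, 150): 240.8
P5 (-57, -164): 183.4

P0, P4, P1, P3, P2, P5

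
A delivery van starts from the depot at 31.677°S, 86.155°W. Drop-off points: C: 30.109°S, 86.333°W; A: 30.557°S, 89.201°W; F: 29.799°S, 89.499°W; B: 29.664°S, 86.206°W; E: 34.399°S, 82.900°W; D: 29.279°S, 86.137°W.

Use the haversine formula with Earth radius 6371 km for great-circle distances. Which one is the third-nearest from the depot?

D

Distances from the depot (31.677°S, 86.155°W):
C: 175.2 km
B: 223.9 km
D: 266.7 km
A: 315.6 km
F: 381.7 km
E: 428.5 km
The third-nearest is D at 266.7 km.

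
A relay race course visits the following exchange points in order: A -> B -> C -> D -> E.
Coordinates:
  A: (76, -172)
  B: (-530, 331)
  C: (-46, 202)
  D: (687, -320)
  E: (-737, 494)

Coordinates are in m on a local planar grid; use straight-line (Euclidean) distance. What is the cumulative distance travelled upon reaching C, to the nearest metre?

1288 m

Leg distances:
A→B: 787.6 m  (cumulative 787.6 m)
B→C: 500.9 m  (cumulative 1288.5 m)
Cumulative distance at C ≈ 1288 m.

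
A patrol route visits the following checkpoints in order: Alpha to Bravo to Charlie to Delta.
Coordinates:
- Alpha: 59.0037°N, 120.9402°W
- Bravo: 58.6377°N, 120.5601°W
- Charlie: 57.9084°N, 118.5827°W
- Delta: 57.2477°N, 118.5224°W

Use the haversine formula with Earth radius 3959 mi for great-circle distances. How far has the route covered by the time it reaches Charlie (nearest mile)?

Leg distances:
Alpha→Bravo: 28.7 mi  (cumulative 28.7 mi)
Bravo→Charlie: 87.8 mi  (cumulative 116.5 mi)
Cumulative distance at Charlie ≈ 116 mi.

116 mi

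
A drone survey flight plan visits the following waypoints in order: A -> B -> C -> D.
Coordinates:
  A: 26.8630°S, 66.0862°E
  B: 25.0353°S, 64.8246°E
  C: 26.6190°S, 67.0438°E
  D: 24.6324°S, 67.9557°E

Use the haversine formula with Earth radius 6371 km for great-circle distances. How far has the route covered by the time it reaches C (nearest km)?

Leg distances:
A→B: 239.2 km  (cumulative 239.2 km)
B→C: 283.4 km  (cumulative 522.6 km)
Cumulative distance at C ≈ 523 km.

523 km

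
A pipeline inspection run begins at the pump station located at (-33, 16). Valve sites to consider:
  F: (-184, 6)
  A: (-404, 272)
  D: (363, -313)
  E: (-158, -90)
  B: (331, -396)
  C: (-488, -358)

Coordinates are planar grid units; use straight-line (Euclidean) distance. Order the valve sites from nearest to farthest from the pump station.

Distance from the pump station at (-33, 16) to each:
F (-184, 6): 151.3
E (-158, -90): 163.9
A (-404, 272): 450.8
D (363, -313): 514.8
B (331, -396): 549.8
C (-488, -358): 589.0

F, E, A, D, B, C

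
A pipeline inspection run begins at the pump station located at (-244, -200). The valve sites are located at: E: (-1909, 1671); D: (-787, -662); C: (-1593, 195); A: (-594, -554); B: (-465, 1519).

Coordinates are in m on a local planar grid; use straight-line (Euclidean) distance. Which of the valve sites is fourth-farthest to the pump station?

D

Distances from the pump station ((-244, -200)):
E: 2504.6 m
B: 1733.1 m
C: 1405.6 m
D: 712.9 m
A: 497.8 m
The fourth-farthest is D at 712.9 m.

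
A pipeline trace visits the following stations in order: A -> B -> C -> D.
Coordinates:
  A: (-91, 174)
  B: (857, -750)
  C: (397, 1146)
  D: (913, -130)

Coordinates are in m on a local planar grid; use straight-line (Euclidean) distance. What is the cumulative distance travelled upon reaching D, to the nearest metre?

Leg distances:
A→B: 1323.8 m  (cumulative 1323.8 m)
B→C: 1951.0 m  (cumulative 3274.8 m)
C→D: 1376.4 m  (cumulative 4651.2 m)
Cumulative distance at D ≈ 4651 m.

4651 m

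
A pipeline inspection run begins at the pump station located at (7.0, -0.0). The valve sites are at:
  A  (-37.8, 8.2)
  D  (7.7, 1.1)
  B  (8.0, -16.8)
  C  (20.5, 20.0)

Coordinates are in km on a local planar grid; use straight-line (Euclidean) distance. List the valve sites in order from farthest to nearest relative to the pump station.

A, C, B, D

Computing each straight-line distance from (7.0, -0.0):
A (-37.8, 8.2): 45.5 km
C (20.5, 20.0): 24.1 km
B (8.0, -16.8): 16.8 km
D (7.7, 1.1): 1.3 km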